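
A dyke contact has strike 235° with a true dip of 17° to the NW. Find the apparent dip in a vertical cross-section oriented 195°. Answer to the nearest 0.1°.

The strike is 235° and the section trends 195°; the acute angle between them is β = 40°.
tan(apparent dip) = tan 17° · sin 40° = 0.1965
α = arctan(0.1965) = 11.12°

11.1°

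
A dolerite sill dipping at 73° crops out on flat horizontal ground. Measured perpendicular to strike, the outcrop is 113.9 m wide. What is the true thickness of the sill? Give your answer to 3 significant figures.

True thickness t = w · sin(dip) = 113.9 × sin 73°
t = 113.9 × 0.9563 = 108.923 m

109 m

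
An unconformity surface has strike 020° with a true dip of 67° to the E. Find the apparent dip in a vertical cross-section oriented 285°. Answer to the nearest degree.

67°

Angle between strike (020°) and section (285°): β = 85°.
tan α = tan 67° × sin 85° = 2.3559 × 0.9962 = 2.3469
α = arctan(2.3469) = 66.92°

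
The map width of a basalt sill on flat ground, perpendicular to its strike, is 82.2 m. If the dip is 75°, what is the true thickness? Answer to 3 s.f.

79.4 m

True thickness t = w · sin(dip) = 82.2 × sin 75°
t = 82.2 × 0.9659 = 79.399 m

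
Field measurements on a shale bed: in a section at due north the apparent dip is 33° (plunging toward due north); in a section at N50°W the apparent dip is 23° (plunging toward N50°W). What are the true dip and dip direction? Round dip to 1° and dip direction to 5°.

Each apparent-dip line lies in the plane. As unit vectors (x east, y north, z up), v₁ plunges 33°→due north and v₂ plunges 23°→N50°W.
n = v₁ × v₂ = (-0.005, 0.384, 0.591) (taken with n_z > 0).
Dip δ = arctan(|n_h|/n_z) = arctan(0.384/0.591) = 33.0°.
Dip direction = azimuth of (n_x, n_y) = atan2(-0.005, 0.384) = 359°.

true dip 33°, dip direction 000°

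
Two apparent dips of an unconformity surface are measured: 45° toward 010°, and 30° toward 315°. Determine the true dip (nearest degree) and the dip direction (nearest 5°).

Represent each trace as a vector plunging at its apparent dip toward its trend (east-north-up frame): v₁ = (0.123, 0.696, -0.707), v₂ = (-0.612, 0.612, -0.500).
The plane normal is n = v₁ × v₂ ∝ (0.085, 0.494, 0.502).
tan δ = √(n_x²+n_y²)/n_z = 0.502/0.502, so δ = 45.0°.
Dip direction = atan2(0.085, 0.494) = 10° (azimuth of n's horizontal projection).

true dip 45°, dip direction 010°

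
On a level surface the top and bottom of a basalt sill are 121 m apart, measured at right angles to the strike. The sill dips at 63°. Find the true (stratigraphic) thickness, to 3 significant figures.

True thickness t = w · sin(dip) = 121 × sin 63°
t = 121 × 0.8910 = 107.812 m

108 m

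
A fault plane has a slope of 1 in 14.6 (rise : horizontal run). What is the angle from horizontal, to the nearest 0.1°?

3.9°

tan θ = 1/14.6 = 0.0685
θ = arctan(0.0685) = 3.92°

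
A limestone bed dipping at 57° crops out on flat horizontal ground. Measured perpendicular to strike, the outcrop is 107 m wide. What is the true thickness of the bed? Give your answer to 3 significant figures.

True thickness t = w · sin(dip) = 107 × sin 57°
t = 107 × 0.8387 = 89.738 m

89.7 m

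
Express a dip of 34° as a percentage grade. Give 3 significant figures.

grade % = 100 × tan 34° = 100 × 0.6745

67.5%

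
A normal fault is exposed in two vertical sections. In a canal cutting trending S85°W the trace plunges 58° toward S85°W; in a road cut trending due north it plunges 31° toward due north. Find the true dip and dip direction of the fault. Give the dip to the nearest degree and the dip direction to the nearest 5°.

true dip 60°, dip direction 290°

Represent each trace as a vector plunging at its apparent dip toward its trend (east-north-up frame): v₁ = (-0.528, -0.046, -0.848), v₂ = (0.000, 0.857, -0.515).
n = v₁ × v₂ = (-0.751, 0.272, 0.453) (taken with n_z > 0).
True dip = arccos(n_z / |n|) = arccos(0.4931) = 60.5°.
Dip direction = atan2(-0.751, 0.272) = 290° (azimuth of n's horizontal projection).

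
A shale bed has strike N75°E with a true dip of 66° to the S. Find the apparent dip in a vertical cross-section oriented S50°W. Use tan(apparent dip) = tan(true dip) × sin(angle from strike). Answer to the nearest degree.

44°

The section lies 25° from the strike.
tan(apparent dip) = tan 66° · sin 25° = 0.9492
apparent dip = arctan 0.9492 = 43.51°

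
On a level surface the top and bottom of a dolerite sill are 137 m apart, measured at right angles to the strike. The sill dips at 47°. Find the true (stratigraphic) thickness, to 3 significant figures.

100 m

True thickness t = w · sin(dip) = 137 × sin 47°
t = 137 × 0.7314 = 100.195 m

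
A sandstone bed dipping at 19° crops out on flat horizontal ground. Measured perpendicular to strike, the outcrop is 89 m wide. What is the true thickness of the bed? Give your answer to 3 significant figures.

29.0 m

True thickness t = w · sin(dip) = 89 × sin 19°
t = 89 × 0.3256 = 28.976 m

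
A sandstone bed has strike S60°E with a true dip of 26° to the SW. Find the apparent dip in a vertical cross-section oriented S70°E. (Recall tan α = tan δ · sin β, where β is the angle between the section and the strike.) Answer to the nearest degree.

5°

The strike is S60°E and the section trends S70°E; the acute angle between them is β = 10°.
tan(apparent dip) = tan 26° · sin 10° = 0.0847
α = arctan(0.0847) = 4.84°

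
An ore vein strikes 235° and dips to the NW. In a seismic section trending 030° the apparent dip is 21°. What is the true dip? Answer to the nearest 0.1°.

β = acute angle between strike 235° and section 030° = 25°.
tan(true dip) = tan 21° / sin 25° = 0.9083
δ = arctan(0.9083) = 42.25°

42.2°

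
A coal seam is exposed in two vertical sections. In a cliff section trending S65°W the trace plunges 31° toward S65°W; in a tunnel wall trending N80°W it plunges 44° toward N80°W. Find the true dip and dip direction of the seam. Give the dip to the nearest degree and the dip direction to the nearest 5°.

true dip 46°, dip direction 300°

Each apparent-dip line lies in the plane. As unit vectors (x east, y north, z up), v₁ plunges 31°→S65°W and v₂ plunges 44°→N80°W.
n = v₁ × v₂ = (-0.316, 0.175, 0.354) (taken with n_z > 0).
tan δ = √(n_x²+n_y²)/n_z = 0.361/0.354, so δ = 45.6°.
Dip direction = atan2(-0.316, 0.175) = 299° (azimuth of n's horizontal projection).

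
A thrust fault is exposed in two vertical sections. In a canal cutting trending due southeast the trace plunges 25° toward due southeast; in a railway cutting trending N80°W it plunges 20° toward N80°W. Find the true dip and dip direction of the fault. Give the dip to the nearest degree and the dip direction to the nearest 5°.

true dip 54°, dip direction 205°

Represent each trace as a vector plunging at its apparent dip toward its trend (east-north-up frame): v₁ = (0.641, -0.641, -0.423), v₂ = (-0.925, 0.163, -0.342).
n = v₁ × v₂ = (-0.288, -0.610, 0.488) (taken with n_z > 0).
Dip δ = arctan(|n_h|/n_z) = arctan(0.675/0.488) = 54.1°.
Dip direction = azimuth of (n_x, n_y) = atan2(-0.288, -0.610) = 205°.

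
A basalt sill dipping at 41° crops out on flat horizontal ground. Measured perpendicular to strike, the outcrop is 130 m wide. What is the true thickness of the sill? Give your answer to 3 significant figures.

85.3 m

True thickness t = w · sin(dip) = 130 × sin 41°
t = 130 × 0.6561 = 85.288 m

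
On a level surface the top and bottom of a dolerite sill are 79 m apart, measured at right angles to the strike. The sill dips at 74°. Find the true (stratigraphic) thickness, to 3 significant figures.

True thickness t = w · sin(dip) = 79 × sin 74°
t = 79 × 0.9613 = 75.940 m

75.9 m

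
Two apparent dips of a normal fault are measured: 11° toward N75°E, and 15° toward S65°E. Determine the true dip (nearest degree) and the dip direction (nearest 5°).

true dip 15°, dip direction 120°

The two traces are lines in the plane: v₁ = (sin 75°·cos 11°, cos 75°·cos 11°, −sin 11°), v₂ = (sin 115°·cos 15°, cos 115°·cos 15°, −sin 15°).
Cross product v₁ × v₂ gives the pole to the plane: n ∝ (0.144, -0.078, 0.609).
tan δ = √(n_x²+n_y²)/n_z = 0.164/0.609, so δ = 15.0°.
Dip direction = atan2(0.144, -0.078) = 119° (azimuth of n's horizontal projection).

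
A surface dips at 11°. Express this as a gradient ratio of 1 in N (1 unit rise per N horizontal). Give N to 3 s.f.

1 : N means tan θ = 1/N, so N = 1/tan 11° = 1/0.1944

1 in 5.14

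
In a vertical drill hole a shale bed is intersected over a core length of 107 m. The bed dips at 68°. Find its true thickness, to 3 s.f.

True thickness t = h · cos(dip) = 107 × cos 68°
t = 107 × 0.3746 = 40.083 m

40.1 m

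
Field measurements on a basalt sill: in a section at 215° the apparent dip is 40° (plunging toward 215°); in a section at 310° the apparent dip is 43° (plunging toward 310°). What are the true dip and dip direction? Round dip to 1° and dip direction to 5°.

true dip 53°, dip direction 265°

Represent each trace as a vector plunging at its apparent dip toward its trend (east-north-up frame): v₁ = (-0.439, -0.628, -0.643), v₂ = (-0.560, 0.470, -0.682).
Cross product v₁ × v₂ gives the pole to the plane: n ∝ (-0.730, -0.060, 0.558).
True dip = arccos(n_z / |n|) = arccos(0.6060) = 52.7°.
Dip direction = atan2(-0.730, -0.060) = 265° (azimuth of n's horizontal projection).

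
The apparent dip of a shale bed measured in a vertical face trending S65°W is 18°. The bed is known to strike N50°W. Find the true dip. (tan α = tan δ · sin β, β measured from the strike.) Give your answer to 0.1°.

19.7°

β = acute angle between strike N50°W and section S65°W = 65°.
tan(true dip) = tan 18° / sin 65° = 0.3585
δ = arctan(0.3585) = 19.72°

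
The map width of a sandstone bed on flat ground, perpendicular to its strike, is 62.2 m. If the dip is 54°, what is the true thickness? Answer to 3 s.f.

True thickness t = w · sin(dip) = 62.2 × sin 54°
t = 62.2 × 0.8090 = 50.321 m

50.3 m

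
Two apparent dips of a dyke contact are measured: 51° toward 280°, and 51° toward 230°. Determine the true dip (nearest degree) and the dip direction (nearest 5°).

true dip 54°, dip direction 255°

The two traces are lines in the plane: v₁ = (sin 280°·cos 51°, cos 280°·cos 51°, −sin 51°), v₂ = (sin 230°·cos 51°, cos 230°·cos 51°, −sin 51°).
The plane normal is n = v₁ × v₂ ∝ (-0.399, -0.107, 0.303).
tan δ = √(n_x²+n_y²)/n_z = 0.413/0.303, so δ = 53.7°.
Dip direction = atan2(-0.399, -0.107) = 255° (azimuth of n's horizontal projection).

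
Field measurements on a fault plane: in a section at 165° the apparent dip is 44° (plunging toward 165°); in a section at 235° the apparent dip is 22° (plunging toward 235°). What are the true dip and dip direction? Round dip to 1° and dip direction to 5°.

true dip 44°, dip direction 170°

The two traces are lines in the plane: v₁ = (sin 165°·cos 44°, cos 165°·cos 44°, −sin 44°), v₂ = (sin 235°·cos 22°, cos 235°·cos 22°, −sin 22°).
The plane normal is n = v₁ × v₂ ∝ (0.109, -0.597, 0.627).
tan δ = √(n_x²+n_y²)/n_z = 0.607/0.627, so δ = 44.1°.
The horizontal component of n points toward azimuth atan2(n_x, n_y) = 170°, the dip direction.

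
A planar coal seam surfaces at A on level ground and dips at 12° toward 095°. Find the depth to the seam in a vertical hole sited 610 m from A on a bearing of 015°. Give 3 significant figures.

The hole lies 80° from the dip direction, so the down-dip offset is 610 × cos 80° = 105.93 m.
Depth = down-dip offset × tan(dip) = 105.93 × tan 12° = 105.93 × 0.2126
Depth = 22.52 m

22.5 m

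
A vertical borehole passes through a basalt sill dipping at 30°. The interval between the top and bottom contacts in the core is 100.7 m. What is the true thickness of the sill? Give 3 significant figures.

True thickness t = h · cos(dip) = 100.7 × cos 30°
t = 100.7 × 0.8660 = 87.209 m

87.2 m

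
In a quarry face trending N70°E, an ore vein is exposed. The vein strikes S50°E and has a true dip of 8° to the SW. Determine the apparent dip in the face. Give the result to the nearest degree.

Angle between strike (S50°E) and section (N70°E): β = 60°.
tan(apparent dip) = tan 8° · sin 60° = 0.1217
α = arctan(0.1217) = 6.94°

7°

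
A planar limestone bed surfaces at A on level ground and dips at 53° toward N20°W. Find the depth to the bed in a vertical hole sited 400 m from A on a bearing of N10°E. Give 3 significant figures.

The hole lies 30° from the dip direction, so the down-dip offset is 400 × cos 30° = 346.41 m.
Depth = down-dip offset × tan(dip) = 346.41 × tan 53° = 346.41 × 1.3270
Depth = 459.70 m

460 m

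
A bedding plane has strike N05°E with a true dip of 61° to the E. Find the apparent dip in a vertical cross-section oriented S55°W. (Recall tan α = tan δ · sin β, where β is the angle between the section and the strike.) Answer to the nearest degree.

54°

The strike is N05°E and the section trends S55°W; the acute angle between them is β = 50°.
tan α = tan 61° × sin 50° = 1.8040 × 0.7660 = 1.3820
apparent dip = arctan 1.3820 = 54.11°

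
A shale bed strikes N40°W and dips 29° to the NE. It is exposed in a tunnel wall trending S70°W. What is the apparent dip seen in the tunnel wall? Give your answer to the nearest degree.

The section lies 70° from the strike.
tan α = tan 29° × sin 70° = 0.5543 × 0.9397 = 0.5209
apparent dip = arctan 0.5209 = 27.51°

28°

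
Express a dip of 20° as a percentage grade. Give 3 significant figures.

grade % = 100 × tan 20° = 100 × 0.3640

36.4%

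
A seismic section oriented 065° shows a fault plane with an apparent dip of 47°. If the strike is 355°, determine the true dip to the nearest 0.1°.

β = acute angle between strike 355° and section 065° = 70°.
tan(true dip) = tan 47° / sin 70° = 1.1412
true dip = arctan 1.1412 = 48.77°

48.8°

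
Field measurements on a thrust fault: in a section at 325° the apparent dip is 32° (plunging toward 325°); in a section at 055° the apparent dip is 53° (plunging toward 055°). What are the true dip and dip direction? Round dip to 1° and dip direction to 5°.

Represent each trace as a vector plunging at its apparent dip toward its trend (east-north-up frame): v₁ = (-0.486, 0.695, -0.530), v₂ = (0.493, 0.345, -0.799).
n = v₁ × v₂ = (0.372, 0.650, 0.510) (taken with n_z > 0).
True dip = arccos(n_z / |n|) = arccos(0.5633) = 55.7°.
Dip direction = atan2(0.372, 0.650) = 30° (azimuth of n's horizontal projection).

true dip 56°, dip direction 030°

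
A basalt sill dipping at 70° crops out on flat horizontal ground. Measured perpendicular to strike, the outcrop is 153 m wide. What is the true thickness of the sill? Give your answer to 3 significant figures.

144 m

True thickness t = w · sin(dip) = 153 × sin 70°
t = 153 × 0.9397 = 143.773 m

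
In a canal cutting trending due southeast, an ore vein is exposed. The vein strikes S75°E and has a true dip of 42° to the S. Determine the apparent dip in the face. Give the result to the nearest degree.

24°

Angle between strike (S75°E) and section (due southeast): β = 30°.
tan α = tan 42° × sin 30° = 0.9004 × 0.5000 = 0.4502
apparent dip = arctan 0.4502 = 24.24°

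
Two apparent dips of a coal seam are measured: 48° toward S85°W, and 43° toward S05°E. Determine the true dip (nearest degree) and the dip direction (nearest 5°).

The two traces are lines in the plane: v₁ = (sin 265°·cos 48°, cos 265°·cos 48°, −sin 48°), v₂ = (sin 175°·cos 43°, cos 175°·cos 43°, −sin 43°).
The plane normal is n = v₁ × v₂ ∝ (-0.502, -0.502, 0.489).
True dip = arccos(n_z / |n|) = arccos(0.5677) = 55.4°.
The horizontal component of n points toward azimuth atan2(n_x, n_y) = 225°, the dip direction.

true dip 55°, dip direction 225°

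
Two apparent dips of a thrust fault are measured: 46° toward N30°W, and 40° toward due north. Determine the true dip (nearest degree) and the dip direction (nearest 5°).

Each apparent-dip line lies in the plane. As unit vectors (x east, y north, z up), v₁ plunges 46°→N30°W and v₂ plunges 40°→due north.
Cross product v₁ × v₂ gives the pole to the plane: n ∝ (-0.164, 0.223, 0.266).
True dip = arccos(n_z / |n|) = arccos(0.6924) = 46.2°.
Dip direction = atan2(-0.164, 0.223) = 324° (azimuth of n's horizontal projection).

true dip 46°, dip direction 325°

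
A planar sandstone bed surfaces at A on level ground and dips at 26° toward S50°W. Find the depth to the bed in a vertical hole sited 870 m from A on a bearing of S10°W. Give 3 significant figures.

325 m

The hole lies 40° from the dip direction, so the down-dip offset is 870 × cos 40° = 666.46 m.
Depth = down-dip offset × tan(dip) = 666.46 × tan 26° = 666.46 × 0.4877
Depth = 325.05 m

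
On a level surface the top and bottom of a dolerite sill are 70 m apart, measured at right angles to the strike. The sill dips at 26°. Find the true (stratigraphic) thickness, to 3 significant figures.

30.7 m

True thickness t = w · sin(dip) = 70 × sin 26°
t = 70 × 0.4384 = 30.686 m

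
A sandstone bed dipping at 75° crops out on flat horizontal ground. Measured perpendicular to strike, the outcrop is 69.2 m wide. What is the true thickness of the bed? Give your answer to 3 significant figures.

66.8 m

True thickness t = w · sin(dip) = 69.2 × sin 75°
t = 69.2 × 0.9659 = 66.842 m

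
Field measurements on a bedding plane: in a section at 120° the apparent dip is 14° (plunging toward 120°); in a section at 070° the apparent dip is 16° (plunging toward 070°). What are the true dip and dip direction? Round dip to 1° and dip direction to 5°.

Represent each trace as a vector plunging at its apparent dip toward its trend (east-north-up frame): v₁ = (0.840, -0.485, -0.242), v₂ = (0.903, 0.329, -0.276).
n = v₁ × v₂ = (0.213, 0.013, 0.714) (taken with n_z > 0).
tan δ = √(n_x²+n_y²)/n_z = 0.214/0.714, so δ = 16.6°.
Dip direction = atan2(0.213, 0.013) = 86° (azimuth of n's horizontal projection).

true dip 17°, dip direction 085°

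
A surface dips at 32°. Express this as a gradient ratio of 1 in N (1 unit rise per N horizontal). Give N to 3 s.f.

1 : N means tan θ = 1/N, so N = 1/tan 32° = 1/0.6249

1 in 1.60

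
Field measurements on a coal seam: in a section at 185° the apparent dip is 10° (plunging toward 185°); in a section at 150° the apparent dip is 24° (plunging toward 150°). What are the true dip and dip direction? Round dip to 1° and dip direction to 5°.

Each apparent-dip line lies in the plane. As unit vectors (x east, y north, z up), v₁ plunges 10°→185° and v₂ plunges 24°→150°.
Cross product v₁ × v₂ gives the pole to the plane: n ∝ (0.262, -0.114, 0.516).
True dip = arccos(n_z / |n|) = arccos(0.8750) = 29.0°.
Dip direction = atan2(0.262, -0.114) = 114° (azimuth of n's horizontal projection).

true dip 29°, dip direction 115°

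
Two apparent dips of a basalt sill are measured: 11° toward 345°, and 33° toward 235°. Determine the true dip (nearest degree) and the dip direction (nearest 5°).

true dip 38°, dip direction 270°

Represent each trace as a vector plunging at its apparent dip toward its trend (east-north-up frame): v₁ = (-0.254, 0.948, -0.191), v₂ = (-0.687, -0.481, -0.545).
n = v₁ × v₂ = (-0.608, -0.007, 0.774) (taken with n_z > 0).
True dip = arccos(n_z / |n|) = arccos(0.7861) = 38.2°.
Dip direction = azimuth of (n_x, n_y) = atan2(-0.608, -0.007) = 269°.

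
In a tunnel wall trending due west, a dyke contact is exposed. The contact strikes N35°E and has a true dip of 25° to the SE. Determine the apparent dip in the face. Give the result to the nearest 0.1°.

20.9°

The section lies 55° from the strike.
tan(apparent dip) = tan 25° · sin 55° = 0.3820
α = arctan(0.3820) = 20.91°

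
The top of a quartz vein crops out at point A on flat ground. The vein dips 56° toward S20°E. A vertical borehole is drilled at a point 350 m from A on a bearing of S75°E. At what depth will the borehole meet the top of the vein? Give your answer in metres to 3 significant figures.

The hole lies 55° from the dip direction, so the down-dip offset is 350 × cos 55° = 200.75 m.
Depth = down-dip offset × tan(dip) = 200.75 × tan 56° = 200.75 × 1.4826
Depth = 297.63 m

298 m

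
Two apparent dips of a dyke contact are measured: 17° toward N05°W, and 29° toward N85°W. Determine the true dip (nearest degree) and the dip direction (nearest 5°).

true dip 31°, dip direction 295°

Represent each trace as a vector plunging at its apparent dip toward its trend (east-north-up frame): v₁ = (-0.083, 0.953, -0.292), v₂ = (-0.871, 0.076, -0.485).
The plane normal is n = v₁ × v₂ ∝ (-0.440, 0.214, 0.824).
Dip δ = arctan(|n_h|/n_z) = arctan(0.489/0.824) = 30.7°.
The horizontal component of n points toward azimuth atan2(n_x, n_y) = 296°, the dip direction.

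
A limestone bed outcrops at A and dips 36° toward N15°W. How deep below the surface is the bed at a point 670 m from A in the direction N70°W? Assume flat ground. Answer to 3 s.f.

279 m

The hole lies 55° from the dip direction, so the down-dip offset is 670 × cos 55° = 384.30 m.
Depth = down-dip offset × tan(dip) = 384.30 × tan 36° = 384.30 × 0.7265
Depth = 279.21 m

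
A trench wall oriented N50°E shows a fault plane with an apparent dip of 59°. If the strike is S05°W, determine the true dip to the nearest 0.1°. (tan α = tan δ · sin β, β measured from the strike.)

67.0°

The section is 45° from the strike.
tan(true dip) = tan 59° / sin 45° = 2.3536
true dip = arctan 2.3536 = 66.98°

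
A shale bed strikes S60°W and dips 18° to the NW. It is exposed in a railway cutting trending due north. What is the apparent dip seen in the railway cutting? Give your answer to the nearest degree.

16°

The section lies 60° from the strike.
tan(apparent dip) = tan 18° · sin 60° = 0.2814
apparent dip = arctan 0.2814 = 15.72°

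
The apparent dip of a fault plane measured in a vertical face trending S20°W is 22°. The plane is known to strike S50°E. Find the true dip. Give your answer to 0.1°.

β = acute angle between strike S50°E and section S20°W = 70°.
tan(true dip) = tan 22° / sin 70° = 0.4300
δ = arctan(0.4300) = 23.27°

23.3°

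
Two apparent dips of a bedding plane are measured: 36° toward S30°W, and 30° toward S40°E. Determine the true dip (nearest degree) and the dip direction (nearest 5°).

true dip 39°, dip direction 185°

The two traces are lines in the plane: v₁ = (sin 210°·cos 36°, cos 210°·cos 36°, −sin 36°), v₂ = (sin 140°·cos 30°, cos 140°·cos 30°, −sin 30°).
n = v₁ × v₂ = (-0.040, -0.529, 0.658) (taken with n_z > 0).
True dip = arccos(n_z / |n|) = arccos(0.7784) = 38.9°.
The horizontal component of n points toward azimuth atan2(n_x, n_y) = 184°, the dip direction.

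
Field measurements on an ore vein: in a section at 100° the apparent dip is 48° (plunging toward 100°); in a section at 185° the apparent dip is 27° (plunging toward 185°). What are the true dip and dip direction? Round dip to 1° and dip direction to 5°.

true dip 50°, dip direction 120°

The two traces are lines in the plane: v₁ = (sin 100°·cos 48°, cos 100°·cos 48°, −sin 48°), v₂ = (sin 185°·cos 27°, cos 185°·cos 27°, −sin 27°).
Cross product v₁ × v₂ gives the pole to the plane: n ∝ (0.607, -0.357, 0.594).
tan δ = √(n_x²+n_y²)/n_z = 0.704/0.594, so δ = 49.8°.
The horizontal component of n points toward azimuth atan2(n_x, n_y) = 120°, the dip direction.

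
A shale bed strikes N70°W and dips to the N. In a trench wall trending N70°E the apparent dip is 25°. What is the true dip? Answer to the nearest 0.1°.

36.0°

The section is 40° from the strike.
tan(true dip) = tan 25° / sin 40° = 0.7254
true dip = arctan 0.7254 = 35.96°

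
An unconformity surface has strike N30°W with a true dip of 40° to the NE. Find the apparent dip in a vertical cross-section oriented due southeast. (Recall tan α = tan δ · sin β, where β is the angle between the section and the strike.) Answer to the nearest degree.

The section lies 15° from the strike.
tan(apparent dip) = tan 40° · sin 15° = 0.2172
α = arctan(0.2172) = 12.25°

12°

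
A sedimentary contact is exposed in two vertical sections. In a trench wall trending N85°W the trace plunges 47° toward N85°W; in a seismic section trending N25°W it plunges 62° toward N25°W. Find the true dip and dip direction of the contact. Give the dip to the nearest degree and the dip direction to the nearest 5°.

Each apparent-dip line lies in the plane. As unit vectors (x east, y north, z up), v₁ plunges 47°→N85°W and v₂ plunges 62°→N25°W.
n = v₁ × v₂ = (-0.259, 0.455, 0.277) (taken with n_z > 0).
True dip = arccos(n_z / |n|) = arccos(0.4683) = 62.1°.
The horizontal component of n points toward azimuth atan2(n_x, n_y) = 330°, the dip direction.

true dip 62°, dip direction 330°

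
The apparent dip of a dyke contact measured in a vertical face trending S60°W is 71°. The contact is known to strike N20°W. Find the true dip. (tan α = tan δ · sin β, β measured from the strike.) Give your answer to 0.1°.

71.3°

β = acute angle between strike N20°W and section S60°W = 80°.
tan(true dip) = tan 71° / sin 80° = 2.9490
true dip = arctan 2.9490 = 71.27°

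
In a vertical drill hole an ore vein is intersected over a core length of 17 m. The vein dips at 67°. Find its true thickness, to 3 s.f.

6.64 m

True thickness t = h · cos(dip) = 17 × cos 67°
t = 17 × 0.3907 = 6.642 m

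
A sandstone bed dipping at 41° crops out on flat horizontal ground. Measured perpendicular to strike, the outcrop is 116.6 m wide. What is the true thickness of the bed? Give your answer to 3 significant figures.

True thickness t = w · sin(dip) = 116.6 × sin 41°
t = 116.6 × 0.6561 = 76.496 m

76.5 m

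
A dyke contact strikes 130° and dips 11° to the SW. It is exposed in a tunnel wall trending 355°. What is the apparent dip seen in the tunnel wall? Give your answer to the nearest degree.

The section lies 45° from the strike.
tan α = tan 11° × sin 45° = 0.1944 × 0.7071 = 0.1374
apparent dip = arctan 0.1374 = 7.83°

8°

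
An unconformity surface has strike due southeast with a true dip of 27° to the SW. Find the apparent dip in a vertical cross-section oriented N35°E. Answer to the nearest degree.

27°

The strike is due southeast and the section trends N35°E; the acute angle between them is β = 80°.
tan(apparent dip) = tan 27° · sin 80° = 0.5018
apparent dip = arctan 0.5018 = 26.65°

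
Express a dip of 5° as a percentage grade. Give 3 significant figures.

8.75%

grade % = 100 × tan 5° = 100 × 0.0875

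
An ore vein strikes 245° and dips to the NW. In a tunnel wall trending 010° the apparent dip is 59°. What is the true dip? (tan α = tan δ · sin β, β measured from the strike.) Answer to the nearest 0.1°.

β = acute angle between strike 245° and section 010° = 55°.
tan δ = tan α / sin β = tan 59° / sin 55° = 1.6643 / 0.8192 = 2.0317
δ = arctan(2.0317) = 63.79°

63.8°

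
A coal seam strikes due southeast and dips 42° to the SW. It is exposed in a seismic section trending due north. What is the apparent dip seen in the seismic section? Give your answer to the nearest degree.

The section lies 45° from the strike.
tan α = tan 42° × sin 45° = 0.9004 × 0.7071 = 0.6367
apparent dip = arctan 0.6367 = 32.48°

32°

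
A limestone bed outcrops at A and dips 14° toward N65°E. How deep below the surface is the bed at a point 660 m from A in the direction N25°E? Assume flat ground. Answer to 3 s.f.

The hole lies 40° from the dip direction, so the down-dip offset is 660 × cos 40° = 505.59 m.
Depth = down-dip offset × tan(dip) = 505.59 × tan 14° = 505.59 × 0.2493
Depth = 126.06 m

126 m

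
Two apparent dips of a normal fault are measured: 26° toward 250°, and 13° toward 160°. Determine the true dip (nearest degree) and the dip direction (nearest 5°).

true dip 28°, dip direction 225°

Each apparent-dip line lies in the plane. As unit vectors (x east, y north, z up), v₁ plunges 26°→250° and v₂ plunges 13°→160°.
The plane normal is n = v₁ × v₂ ∝ (-0.332, -0.336, 0.876).
tan δ = √(n_x²+n_y²)/n_z = 0.473/0.876, so δ = 28.4°.
Dip direction = atan2(-0.332, -0.336) = 225° (azimuth of n's horizontal projection).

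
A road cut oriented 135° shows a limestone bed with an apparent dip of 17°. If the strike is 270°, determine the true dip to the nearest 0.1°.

The section is 45° from the strike.
tan(true dip) = tan 17° / sin 45° = 0.4324
δ = arctan(0.4324) = 23.38°

23.4°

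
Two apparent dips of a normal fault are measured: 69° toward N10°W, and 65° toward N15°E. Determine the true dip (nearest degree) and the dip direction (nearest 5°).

true dip 69°, dip direction 340°

Represent each trace as a vector plunging at its apparent dip toward its trend (east-north-up frame): v₁ = (-0.062, 0.353, -0.934), v₂ = (0.109, 0.408, -0.906).
The plane normal is n = v₁ × v₂ ∝ (-0.061, 0.159, 0.064).
tan δ = √(n_x²+n_y²)/n_z = 0.170/0.064, so δ = 69.4°.
The horizontal component of n points toward azimuth atan2(n_x, n_y) = 339°, the dip direction.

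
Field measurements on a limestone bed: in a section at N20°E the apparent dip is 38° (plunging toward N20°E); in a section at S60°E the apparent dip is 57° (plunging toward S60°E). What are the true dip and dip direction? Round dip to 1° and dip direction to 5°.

The two traces are lines in the plane: v₁ = (sin 20°·cos 38°, cos 20°·cos 38°, −sin 38°), v₂ = (sin 120°·cos 57°, cos 120°·cos 57°, −sin 57°).
n = v₁ × v₂ = (0.789, 0.064, 0.423) (taken with n_z > 0).
True dip = arccos(n_z / |n|) = arccos(0.4711) = 61.9°.
Dip direction = azimuth of (n_x, n_y) = atan2(0.789, 0.064) = 85°.

true dip 62°, dip direction 085°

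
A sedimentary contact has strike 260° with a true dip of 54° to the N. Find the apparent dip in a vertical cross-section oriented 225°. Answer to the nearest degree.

38°

The section lies 35° from the strike.
tan α = tan 54° × sin 35° = 1.3764 × 0.5736 = 0.7895
apparent dip = arctan 0.7895 = 38.29°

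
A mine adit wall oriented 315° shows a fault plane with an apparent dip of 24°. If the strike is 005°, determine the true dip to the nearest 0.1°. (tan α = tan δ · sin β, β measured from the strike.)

30.2°

β = acute angle between strike 005° and section 315° = 50°.
tan δ = tan α / sin β = tan 24° / sin 50° = 0.4452 / 0.7660 = 0.5812
δ = arctan(0.5812) = 30.17°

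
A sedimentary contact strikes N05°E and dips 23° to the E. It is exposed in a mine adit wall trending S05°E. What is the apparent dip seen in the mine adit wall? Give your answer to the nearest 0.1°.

4.2°

The strike is N05°E and the section trends S05°E; the acute angle between them is β = 10°.
tan(apparent dip) = tan 23° · sin 10° = 0.0737
α = arctan(0.0737) = 4.22°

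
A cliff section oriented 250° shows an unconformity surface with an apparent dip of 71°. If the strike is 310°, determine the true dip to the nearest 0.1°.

The section is 60° from the strike.
tan(true dip) = tan 71° / sin 60° = 3.3535
true dip = arctan 3.3535 = 73.40°

73.4°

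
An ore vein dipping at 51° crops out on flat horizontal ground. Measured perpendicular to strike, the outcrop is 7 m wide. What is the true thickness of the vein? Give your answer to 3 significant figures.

True thickness t = w · sin(dip) = 7 × sin 51°
t = 7 × 0.7771 = 5.440 m

5.44 m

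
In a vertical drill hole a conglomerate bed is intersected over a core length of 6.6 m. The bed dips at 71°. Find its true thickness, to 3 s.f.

2.15 m

True thickness t = h · cos(dip) = 6.6 × cos 71°
t = 6.6 × 0.3256 = 2.149 m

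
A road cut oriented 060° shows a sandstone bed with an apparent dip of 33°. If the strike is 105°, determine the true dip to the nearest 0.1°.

β = acute angle between strike 105° and section 060° = 45°.
tan(true dip) = tan 33° / sin 45° = 0.9184
δ = arctan(0.9184) = 42.56°

42.6°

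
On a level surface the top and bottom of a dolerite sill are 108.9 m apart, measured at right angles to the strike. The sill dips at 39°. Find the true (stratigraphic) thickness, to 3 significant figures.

68.5 m

True thickness t = w · sin(dip) = 108.9 × sin 39°
t = 108.9 × 0.6293 = 68.533 m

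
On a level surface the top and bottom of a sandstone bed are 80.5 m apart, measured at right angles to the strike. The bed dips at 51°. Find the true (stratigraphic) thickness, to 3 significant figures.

62.6 m

True thickness t = w · sin(dip) = 80.5 × sin 51°
t = 80.5 × 0.7771 = 62.560 m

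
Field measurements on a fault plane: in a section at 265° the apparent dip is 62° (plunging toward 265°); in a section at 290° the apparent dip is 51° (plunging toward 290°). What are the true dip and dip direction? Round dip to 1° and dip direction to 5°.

true dip 65°, dip direction 235°

Represent each trace as a vector plunging at its apparent dip toward its trend (east-north-up frame): v₁ = (-0.468, -0.041, -0.883), v₂ = (-0.591, 0.215, -0.777).
n = v₁ × v₂ = (-0.222, -0.159, 0.125) (taken with n_z > 0).
tan δ = √(n_x²+n_y²)/n_z = 0.273/0.125, so δ = 65.4°.
The horizontal component of n points toward azimuth atan2(n_x, n_y) = 234°, the dip direction.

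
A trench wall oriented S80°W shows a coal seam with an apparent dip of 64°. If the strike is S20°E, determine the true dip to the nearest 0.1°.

β = acute angle between strike S20°E and section S80°W = 80°.
tan δ = tan α / sin β = tan 64° / sin 80° = 2.0503 / 0.9848 = 2.0819
δ = arctan(2.0819) = 64.34°

64.3°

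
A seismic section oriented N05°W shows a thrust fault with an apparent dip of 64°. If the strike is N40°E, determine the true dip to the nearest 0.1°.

71.0°

β = acute angle between strike N40°E and section N05°W = 45°.
tan δ = tan α / sin β = tan 64° / sin 45° = 2.0503 / 0.7071 = 2.8996
true dip = arctan 2.8996 = 70.97°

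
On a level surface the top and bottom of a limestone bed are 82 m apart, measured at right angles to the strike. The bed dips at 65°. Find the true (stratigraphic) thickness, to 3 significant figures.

74.3 m

True thickness t = w · sin(dip) = 82 × sin 65°
t = 82 × 0.9063 = 74.317 m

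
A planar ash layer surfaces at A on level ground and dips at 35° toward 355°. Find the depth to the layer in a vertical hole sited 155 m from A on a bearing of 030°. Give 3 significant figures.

88.9 m

The hole lies 35° from the dip direction, so the down-dip offset is 155 × cos 35° = 126.97 m.
Depth = down-dip offset × tan(dip) = 126.97 × tan 35° = 126.97 × 0.7002
Depth = 88.90 m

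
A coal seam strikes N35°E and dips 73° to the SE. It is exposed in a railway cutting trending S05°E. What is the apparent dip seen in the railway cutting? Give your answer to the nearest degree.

65°

The strike is N35°E and the section trends S05°E; the acute angle between them is β = 40°.
tan α = tan 73° × sin 40° = 3.2709 × 0.6428 = 2.1025
apparent dip = arctan 2.1025 = 64.56°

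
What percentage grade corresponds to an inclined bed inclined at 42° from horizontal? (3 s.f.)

grade % = 100 × tan 42° = 100 × 0.9004

90.0%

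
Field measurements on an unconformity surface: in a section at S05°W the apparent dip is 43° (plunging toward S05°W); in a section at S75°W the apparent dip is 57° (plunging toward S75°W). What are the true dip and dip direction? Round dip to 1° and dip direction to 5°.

Each apparent-dip line lies in the plane. As unit vectors (x east, y north, z up), v₁ plunges 43°→S05°W and v₂ plunges 57°→S75°W.
The plane normal is n = v₁ × v₂ ∝ (-0.515, -0.305, 0.374).
Dip δ = arctan(|n_h|/n_z) = arctan(0.599/0.374) = 58.0°.
The horizontal component of n points toward azimuth atan2(n_x, n_y) = 239°, the dip direction.

true dip 58°, dip direction 240°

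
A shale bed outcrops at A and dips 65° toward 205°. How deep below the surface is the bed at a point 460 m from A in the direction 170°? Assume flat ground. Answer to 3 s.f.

808 m

The hole lies 35° from the dip direction, so the down-dip offset is 460 × cos 35° = 376.81 m.
Depth = down-dip offset × tan(dip) = 376.81 × tan 65° = 376.81 × 2.1445
Depth = 808.07 m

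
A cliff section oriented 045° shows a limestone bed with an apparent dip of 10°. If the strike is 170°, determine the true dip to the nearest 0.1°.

β = acute angle between strike 170° and section 045° = 55°.
tan δ = tan α / sin β = tan 10° / sin 55° = 0.1763 / 0.8192 = 0.2153
δ = arctan(0.2153) = 12.15°

12.1°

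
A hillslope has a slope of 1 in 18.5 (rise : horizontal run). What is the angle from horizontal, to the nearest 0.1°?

3.1°

tan θ = 1/18.5 = 0.0541
θ = arctan(0.0541) = 3.09°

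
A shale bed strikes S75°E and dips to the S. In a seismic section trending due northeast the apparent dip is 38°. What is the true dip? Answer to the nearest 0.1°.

The section is 60° from the strike.
tan δ = tan α / sin β = tan 38° / sin 60° = 0.7813 / 0.8660 = 0.9022
true dip = arctan 0.9022 = 42.06°

42.1°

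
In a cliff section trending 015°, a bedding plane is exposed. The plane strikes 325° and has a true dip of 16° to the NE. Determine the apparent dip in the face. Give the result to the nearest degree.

The strike is 325° and the section trends 015°; the acute angle between them is β = 50°.
tan α = tan 16° × sin 50° = 0.2867 × 0.7660 = 0.2197
apparent dip = arctan 0.2197 = 12.39°

12°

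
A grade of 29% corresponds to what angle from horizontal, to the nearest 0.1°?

16.2°

tan θ = 29/100 = 0.2900
θ = arctan(0.2900) = 16.17°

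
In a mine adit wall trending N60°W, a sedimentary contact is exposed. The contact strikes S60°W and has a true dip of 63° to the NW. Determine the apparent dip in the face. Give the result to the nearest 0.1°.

The strike is S60°W and the section trends N60°W; the acute angle between them is β = 60°.
tan α = tan 63° × sin 60° = 1.9626 × 0.8660 = 1.6997
α = arctan(1.6997) = 59.53°

59.5°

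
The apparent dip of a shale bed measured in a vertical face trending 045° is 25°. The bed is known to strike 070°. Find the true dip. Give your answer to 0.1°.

47.8°

The section is 25° from the strike.
tan δ = tan α / sin β = tan 25° / sin 25° = 0.4663 / 0.4226 = 1.1034
true dip = arctan 1.1034 = 47.81°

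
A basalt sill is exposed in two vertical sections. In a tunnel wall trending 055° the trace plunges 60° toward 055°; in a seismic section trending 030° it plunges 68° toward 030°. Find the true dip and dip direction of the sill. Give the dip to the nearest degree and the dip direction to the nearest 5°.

The two traces are lines in the plane: v₁ = (sin 55°·cos 60°, cos 55°·cos 60°, −sin 60°), v₂ = (sin 30°·cos 68°, cos 30°·cos 68°, −sin 68°).
The plane normal is n = v₁ × v₂ ∝ (0.015, 0.218, 0.079).
Dip δ = arctan(|n_h|/n_z) = arctan(0.218/0.079) = 70.0°.
Dip direction = azimuth of (n_x, n_y) = atan2(0.015, 0.218) = 4°.

true dip 70°, dip direction 005°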